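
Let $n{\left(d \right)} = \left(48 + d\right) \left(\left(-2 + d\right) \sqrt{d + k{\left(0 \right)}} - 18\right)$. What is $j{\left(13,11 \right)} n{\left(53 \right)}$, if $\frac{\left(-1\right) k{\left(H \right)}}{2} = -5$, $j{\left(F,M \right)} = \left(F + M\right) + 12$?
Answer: $-65448 + 556308 \sqrt{7} \approx 1.4064 \cdot 10^{6}$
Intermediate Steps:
$j{\left(F,M \right)} = 12 + F + M$
$k{\left(H \right)} = 10$ ($k{\left(H \right)} = \left(-2\right) \left(-5\right) = 10$)
$n{\left(d \right)} = \left(-18 + \sqrt{10 + d} \left(-2 + d\right)\right) \left(48 + d\right)$ ($n{\left(d \right)} = \left(48 + d\right) \left(\left(-2 + d\right) \sqrt{d + 10} - 18\right) = \left(48 + d\right) \left(\left(-2 + d\right) \sqrt{10 + d} - 18\right) = \left(48 + d\right) \left(\sqrt{10 + d} \left(-2 + d\right) - 18\right) = \left(48 + d\right) \left(-18 + \sqrt{10 + d} \left(-2 + d\right)\right) = \left(-18 + \sqrt{10 + d} \left(-2 + d\right)\right) \left(48 + d\right)$)
$j{\left(13,11 \right)} n{\left(53 \right)} = \left(12 + 13 + 11\right) \left(-864 - 96 \sqrt{10 + 53} - 954 + 53^{2} \sqrt{10 + 53} + 46 \cdot 53 \sqrt{10 + 53}\right) = 36 \left(-864 - 96 \sqrt{63} - 954 + 2809 \sqrt{63} + 46 \cdot 53 \sqrt{63}\right) = 36 \left(-864 - 96 \cdot 3 \sqrt{7} - 954 + 2809 \cdot 3 \sqrt{7} + 46 \cdot 53 \cdot 3 \sqrt{7}\right) = 36 \left(-864 - 288 \sqrt{7} - 954 + 8427 \sqrt{7} + 7314 \sqrt{7}\right) = 36 \left(-1818 + 15453 \sqrt{7}\right) = -65448 + 556308 \sqrt{7}$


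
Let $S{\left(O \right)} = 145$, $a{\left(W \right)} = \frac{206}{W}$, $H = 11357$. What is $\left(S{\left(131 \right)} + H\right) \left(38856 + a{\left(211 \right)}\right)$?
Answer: $\frac{94302850644}{211} \approx 4.4693 \cdot 10^{8}$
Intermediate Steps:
$\left(S{\left(131 \right)} + H\right) \left(38856 + a{\left(211 \right)}\right) = \left(145 + 11357\right) \left(38856 + \frac{206}{211}\right) = 11502 \left(38856 + 206 \cdot \frac{1}{211}\right) = 11502 \left(38856 + \frac{206}{211}\right) = 11502 \cdot \frac{8198822}{211} = \frac{94302850644}{211}$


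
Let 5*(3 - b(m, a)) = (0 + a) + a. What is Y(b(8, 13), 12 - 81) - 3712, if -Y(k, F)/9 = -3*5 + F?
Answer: -2956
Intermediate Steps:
b(m, a) = 3 - 2*a/5 (b(m, a) = 3 - ((0 + a) + a)/5 = 3 - (a + a)/5 = 3 - 2*a/5)
Y(k, F) = 135 - 9*F (Y(k, F) = -9*(-3*5 + F) = -9*(-15 + F) = 135 - 9*F)
Y(b(8, 13), 12 - 81) - 3712 = (135 - 9*(12 - 81)) - 3712 = (135 - 9*(-69)) - 3712 = (135 + 621) - 3712 = 756 - 3712 = -2956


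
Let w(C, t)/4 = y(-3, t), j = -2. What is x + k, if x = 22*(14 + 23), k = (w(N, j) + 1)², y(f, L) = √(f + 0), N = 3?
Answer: 767 + 8*I*√3 ≈ 767.0 + 13.856*I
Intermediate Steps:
y(f, L) = √f
w(C, t) = 4*I*√3 (w(C, t) = 4*√(-3) = 4*(I*√3) = 4*I*√3)
k = (1 + 4*I*√3)² (k = (4*I*√3 + 1)² = (1 + 4*I*√3)² ≈ -47.0 + 13.856*I)
x = 814 (x = 22*37 = 814)
x + k = 814 + (-47 + 8*I*√3) = 767 + 8*I*√3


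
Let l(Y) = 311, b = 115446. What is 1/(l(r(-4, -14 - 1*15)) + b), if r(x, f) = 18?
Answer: 1/115757 ≈ 8.6388e-6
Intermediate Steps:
1/(l(r(-4, -14 - 1*15)) + b) = 1/(311 + 115446) = 1/115757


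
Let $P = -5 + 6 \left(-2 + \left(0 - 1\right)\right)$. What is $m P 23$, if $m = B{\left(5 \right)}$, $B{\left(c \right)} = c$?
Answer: $-2645$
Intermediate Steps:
$m = 5$
$P = -23$ ($P = -5 + 6 \left(-2 - 1\right) = -5 + 6 \left(-3\right) = -5 - 18 = -23$)
$m P 23 = 5 \left(-23\right) 23 = \left(-115\right) 23 = -2645$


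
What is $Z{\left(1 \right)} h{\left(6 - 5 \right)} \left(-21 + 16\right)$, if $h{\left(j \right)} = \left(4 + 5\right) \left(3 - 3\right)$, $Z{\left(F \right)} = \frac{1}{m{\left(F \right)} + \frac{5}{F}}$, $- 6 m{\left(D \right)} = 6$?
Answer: $0$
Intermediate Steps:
$m{\left(D \right)} = -1$ ($m{\left(D \right)} = \left(- \frac{1}{6}\right) 6 = -1$)
$Z{\left(F \right)} = \frac{1}{-1 + \frac{5}{F}}$
$h{\left(j \right)} = 0$ ($h{\left(j \right)} = 9 \cdot 0 = 0$)
$Z{\left(1 \right)} h{\left(6 - 5 \right)} \left(-21 + 16\right) = 1 \frac{1}{5 - 1} \cdot 0 \left(-21 + 16\right) = 1 \frac{1}{5 - 1} \cdot 0 \left(-5\right) = 1 \cdot \frac{1}{4} \cdot 0 \left(-5\right) = \frac{1}{4} \cdot 0 \left(-5\right) = 0 \left(-5\right) = 0$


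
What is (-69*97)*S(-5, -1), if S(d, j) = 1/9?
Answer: -2231/3 ≈ -743.67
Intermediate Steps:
S(d, j) = 1/9
(-69*97)*S(-5, -1) = -69*97*(1/9) = -6693*1/9 = -2231/3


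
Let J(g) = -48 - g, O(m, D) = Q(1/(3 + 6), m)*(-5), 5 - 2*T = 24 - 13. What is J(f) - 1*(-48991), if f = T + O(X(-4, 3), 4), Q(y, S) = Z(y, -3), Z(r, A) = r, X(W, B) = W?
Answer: 440519/9 ≈ 48947.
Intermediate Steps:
T = -3 (T = 5/2 - (24 - 13)/2 = 5/2 - 1/2*11 = 5/2 - 11/2 = -3)
Q(y, S) = y
O(m, D) = -5/9 (O(m, D) = -5/(3 + 6) = -5/9)
f = -32/9 (f = -3 - 5/9 = -32/9 ≈ -3.5556)
J(f) - 1*(-48991) = (-48 - 1*(-32/9)) - 1*(-48991) = (-48 + 32/9) + 48991 = -400/9 + 48991 = 440519/9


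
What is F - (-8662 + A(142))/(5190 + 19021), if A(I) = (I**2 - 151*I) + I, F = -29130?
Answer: -9933192/341 ≈ -29130.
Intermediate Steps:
A(I) = I**2 - 150*I
F - (-8662 + A(142))/(5190 + 19021) = -29130 - (-8662 + 142*(-150 + 142))/(5190 + 19021) = -29130 - (-8662 + 142*(-8))/24211 = -29130 - (-8662 - 1136)/24211 = -29130 - (-9798)/24211 = -29130 - 1*(-138/341) = -29130 + 138/341 = -9933192/341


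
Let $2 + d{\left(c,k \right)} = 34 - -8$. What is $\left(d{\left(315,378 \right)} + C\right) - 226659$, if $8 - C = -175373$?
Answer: $-51238$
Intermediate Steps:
$d{\left(c,k \right)} = 40$ ($d{\left(c,k \right)} = -2 + \left(34 - -8\right) = -2 + \left(34 + 8\right) = -2 + 42 = 40$)
$C = 175381$ ($C = 8 - -175373 = 8 + 175373 = 175381$)
$\left(d{\left(315,378 \right)} + C\right) - 226659 = \left(40 + 175381\right) - 226659 = 175421 - 226659 = -51238$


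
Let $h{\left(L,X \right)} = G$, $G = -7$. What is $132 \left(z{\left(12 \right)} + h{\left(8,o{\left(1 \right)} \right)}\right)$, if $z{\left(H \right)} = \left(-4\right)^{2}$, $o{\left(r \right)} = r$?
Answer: $1188$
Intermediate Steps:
$z{\left(H \right)} = 16$
$h{\left(L,X \right)} = -7$
$132 \left(z{\left(12 \right)} + h{\left(8,o{\left(1 \right)} \right)}\right) = 132 \left(16 - 7\right) = 132 \cdot 9 = 1188$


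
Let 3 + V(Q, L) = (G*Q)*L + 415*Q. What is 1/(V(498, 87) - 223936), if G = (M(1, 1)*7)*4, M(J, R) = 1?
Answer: 1/1195859 ≈ 8.3622e-7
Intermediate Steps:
G = 28 (G = (1*7)*4 = 7*4 = 28)
V(Q, L) = -3 + 415*Q + 28*L*Q (V(Q, L) = -3 + ((28*Q)*L + 415*Q) = -3 + (28*L*Q + 415*Q) = -3 + (415*Q + 28*L*Q) = -3 + 415*Q + 28*L*Q)
1/(V(498, 87) - 223936) = 1/((-3 + 415*498 + 28*87*498) - 223936) = 1/((-3 + 206670 + 1213128) - 223936) = 1/(1419795 - 223936) = 1/1195859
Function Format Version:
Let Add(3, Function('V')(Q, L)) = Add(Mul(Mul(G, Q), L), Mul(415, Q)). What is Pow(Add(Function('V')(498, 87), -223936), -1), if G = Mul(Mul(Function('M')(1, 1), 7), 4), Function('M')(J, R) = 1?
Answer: Rational(1, 1195859) ≈ 8.3622e-7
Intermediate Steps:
G = 28 (G = Mul(Mul(1, 7), 4) = Mul(7, 4) = 28)
Function('V')(Q, L) = Add(-3, Mul(415, Q), Mul(28, L, Q)) (Function('V')(Q, L) = Add(-3, Add(Mul(Mul(28, Q), L), Mul(415, Q))) = Add(-3, Add(Mul(28, L, Q), Mul(415, Q))) = Add(-3, Add(Mul(415, Q), Mul(28, L, Q))) = Add(-3, Mul(415, Q), Mul(28, L, Q)))
Pow(Add(Function('V')(498, 87), -223936), -1) = Pow(Add(Add(-3, Mul(415, 498), Mul(28, 87, 498)), -223936), -1) = Pow(Add(Add(-3, 206670, 1213128), -223936), -1) = Pow(Add(1419795, -223936), -1) = Pow(1195859, -1) = Rational(1, 1195859)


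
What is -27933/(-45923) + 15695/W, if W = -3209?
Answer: -631124488/147366907 ≈ -4.2827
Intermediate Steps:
-27933/(-45923) + 15695/W = -27933/(-45923) + 15695/(-3209) = -27933*(-1/45923) + 15695*(-1/3209) = 27933/45923 - 15695/3209 = -631124488/147366907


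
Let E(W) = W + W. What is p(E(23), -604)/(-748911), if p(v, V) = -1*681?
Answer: 227/249637 ≈ 0.00090932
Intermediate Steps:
E(W) = 2*W
p(v, V) = -681
p(E(23), -604)/(-748911) = -681/(-748911) = -681*(-1/748911) = 227/249637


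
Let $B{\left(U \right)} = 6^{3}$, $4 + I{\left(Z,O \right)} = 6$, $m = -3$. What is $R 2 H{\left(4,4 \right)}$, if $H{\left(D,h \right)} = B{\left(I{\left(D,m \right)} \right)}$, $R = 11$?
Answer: $4752$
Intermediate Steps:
$I{\left(Z,O \right)} = 2$ ($I{\left(Z,O \right)} = -4 + 6 = 2$)
$B{\left(U \right)} = 216$
$H{\left(D,h \right)} = 216$
$R 2 H{\left(4,4 \right)} = 11 \cdot 2 \cdot 216 = 22 \cdot 216 = 4752$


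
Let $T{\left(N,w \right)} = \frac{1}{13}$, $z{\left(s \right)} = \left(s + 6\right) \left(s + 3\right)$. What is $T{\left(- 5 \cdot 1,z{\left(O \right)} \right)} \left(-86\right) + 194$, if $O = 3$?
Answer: $\frac{2436}{13} \approx 187.38$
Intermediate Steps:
$z{\left(s \right)} = \left(3 + s\right) \left(6 + s\right)$ ($z{\left(s \right)} = \left(6 + s\right) \left(3 + s\right) = \left(3 + s\right) \left(6 + s\right)$)
$T{\left(N,w \right)} = \frac{1}{13}$
$T{\left(- 5 \cdot 1,z{\left(O \right)} \right)} \left(-86\right) + 194 = \frac{1}{13} \left(-86\right) + 194 = - \frac{86}{13} + 194 = \frac{2436}{13}$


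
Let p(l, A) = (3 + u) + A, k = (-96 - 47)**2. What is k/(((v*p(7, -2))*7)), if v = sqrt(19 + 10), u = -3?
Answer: -20449*sqrt(29)/406 ≈ -271.23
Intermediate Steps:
k = 20449 (k = (-143)**2 = 20449)
p(l, A) = A (p(l, A) = (3 - 3) + A = 0 + A = A)
v = sqrt(29) ≈ 5.3852
k/(((v*p(7, -2))*7)) = 20449/(((sqrt(29)*(-2))*7)) = 20449/((-2*sqrt(29)*7)) = 20449/((-14*sqrt(29))) = 20449*(-sqrt(29)/406) = -20449*sqrt(29)/406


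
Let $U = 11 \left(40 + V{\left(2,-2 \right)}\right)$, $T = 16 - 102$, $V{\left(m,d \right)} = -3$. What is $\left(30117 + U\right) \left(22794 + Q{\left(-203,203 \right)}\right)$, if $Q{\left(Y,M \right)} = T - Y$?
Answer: $699335364$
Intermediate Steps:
$T = -86$
$U = 407$ ($U = 11 \left(40 - 3\right) = 11 \cdot 37 = 407$)
$Q{\left(Y,M \right)} = -86 - Y$
$\left(30117 + U\right) \left(22794 + Q{\left(-203,203 \right)}\right) = \left(30117 + 407\right) \left(22794 - -117\right) = 30524 \left(22794 + \left(-86 + 203\right)\right) = 30524 \left(22794 + 117\right) = 30524 \cdot 22911 = 699335364$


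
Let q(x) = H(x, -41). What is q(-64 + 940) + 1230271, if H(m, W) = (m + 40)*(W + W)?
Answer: 1155159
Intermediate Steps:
H(m, W) = 2*W*(40 + m) (H(m, W) = (40 + m)*(2*W) = 2*W*(40 + m))
q(x) = -3280 - 82*x (q(x) = 2*(-41)*(40 + x) = -3280 - 82*x)
q(-64 + 940) + 1230271 = (-3280 - 82*(-64 + 940)) + 1230271 = (-3280 - 82*876) + 1230271 = (-3280 - 71832) + 1230271 = -75112 + 1230271 = 1155159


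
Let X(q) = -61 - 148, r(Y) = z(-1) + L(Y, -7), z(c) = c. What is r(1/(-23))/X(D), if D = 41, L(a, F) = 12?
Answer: -1/19 ≈ -0.052632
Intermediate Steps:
r(Y) = 11 (r(Y) = -1 + 12 = 11)
X(q) = -209
r(1/(-23))/X(D) = 11/(-209) = 11*(-1/209) = -1/19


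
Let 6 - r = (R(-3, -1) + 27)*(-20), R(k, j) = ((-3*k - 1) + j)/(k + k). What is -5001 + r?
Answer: -13435/3 ≈ -4478.3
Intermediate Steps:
R(k, j) = (-1 + j - 3*k)/(2*k) (R(k, j) = ((-1 - 3*k) + j)/((2*k)) = (-1 + j - 3*k)*(1/(2*k)) = (-1 + j - 3*k)/(2*k))
r = 1568/3 (r = 6 - ((½)*(-1 - 1 - 3*(-3))/(-3) + 27)*(-20) = 6 - ((½)*(-⅓)*(-1 - 1 + 9) + 27)*(-20) = 6 - ((½)*(-⅓)*7 + 27)*(-20) = 6 - (-7/6 + 27)*(-20) = 6 - 155*(-20)/6 = 6 - 1*(-1550/3) = 6 + 1550/3 = 1568/3 ≈ 522.67)
-5001 + r = -5001 + 1568/3 = -13435/3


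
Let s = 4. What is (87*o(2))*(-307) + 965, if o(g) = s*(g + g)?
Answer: -426379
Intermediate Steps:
o(g) = 8*g (o(g) = 4*(g + g) = 4*(2*g) = 8*g)
(87*o(2))*(-307) + 965 = (87*(8*2))*(-307) + 965 = (87*16)*(-307) + 965 = 1392*(-307) + 965 = -427344 + 965 = -426379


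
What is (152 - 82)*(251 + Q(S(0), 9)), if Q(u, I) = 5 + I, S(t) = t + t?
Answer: 18550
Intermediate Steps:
S(t) = 2*t
(152 - 82)*(251 + Q(S(0), 9)) = (152 - 82)*(251 + (5 + 9)) = 70*(251 + 14) = 70*265 = 18550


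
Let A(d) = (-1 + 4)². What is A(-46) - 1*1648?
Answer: -1639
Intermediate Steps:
A(d) = 9 (A(d) = 3² = 9)
A(-46) - 1*1648 = 9 - 1*1648 = 9 - 1648 = -1639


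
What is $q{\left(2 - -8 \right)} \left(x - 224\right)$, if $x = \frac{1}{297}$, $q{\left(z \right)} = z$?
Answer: $- \frac{665270}{297} \approx -2240.0$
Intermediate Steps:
$x = \frac{1}{297} \approx 0.003367$
$q{\left(2 - -8 \right)} \left(x - 224\right) = \left(2 - -8\right) \left(\frac{1}{297} - 224\right) = \left(2 + 8\right) \left(\frac{1}{297} - 224\right) = 10 \left(\frac{1}{297} - 224\right) = 10 \left(- \frac{66527}{297}\right) = - \frac{665270}{297}$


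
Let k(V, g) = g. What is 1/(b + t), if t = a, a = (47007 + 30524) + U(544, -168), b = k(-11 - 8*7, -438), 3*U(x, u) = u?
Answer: 1/77037 ≈ 1.2981e-5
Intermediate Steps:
U(x, u) = u/3
b = -438
a = 77475 (a = (47007 + 30524) + (⅓)*(-168) = 77531 - 56 = 77475)
t = 77475
1/(b + t) = 1/(-438 + 77475) = 1/77037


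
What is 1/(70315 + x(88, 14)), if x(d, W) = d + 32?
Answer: 1/70435 ≈ 1.4197e-5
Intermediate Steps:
x(d, W) = 32 + d
1/(70315 + x(88, 14)) = 1/(70315 + (32 + 88)) = 1/(70315 + 120) = 1/70435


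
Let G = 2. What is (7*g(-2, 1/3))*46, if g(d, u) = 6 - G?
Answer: 1288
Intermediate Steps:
g(d, u) = 4 (g(d, u) = 6 - 1*2 = 6 - 2 = 4)
(7*g(-2, 1/3))*46 = (7*4)*46 = 28*46 = 1288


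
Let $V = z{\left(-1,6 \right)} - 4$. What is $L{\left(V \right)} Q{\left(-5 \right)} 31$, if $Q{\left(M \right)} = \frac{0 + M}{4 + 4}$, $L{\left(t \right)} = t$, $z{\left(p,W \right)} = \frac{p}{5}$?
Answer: $\frac{651}{8} \approx 81.375$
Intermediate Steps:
$z{\left(p,W \right)} = \frac{p}{5}$ ($z{\left(p,W \right)} = p \frac{1}{5} = \frac{p}{5}$)
$V = - \frac{21}{5}$ ($V = \frac{1}{5} \left(-1\right) - 4 = - \frac{1}{5} - 4 = - \frac{21}{5} \approx -4.2$)
$Q{\left(M \right)} = \frac{M}{8}$
$L{\left(V \right)} Q{\left(-5 \right)} 31 = - \frac{21 \cdot \frac{1}{8} \left(-5\right)}{5} \cdot 31 = \left(- \frac{21}{5}\right) \left(- \frac{5}{8}\right) 31 = \frac{21}{8} \cdot 31 = \frac{651}{8}$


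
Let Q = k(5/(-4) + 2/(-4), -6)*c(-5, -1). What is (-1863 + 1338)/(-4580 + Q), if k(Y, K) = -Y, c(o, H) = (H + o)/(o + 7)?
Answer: 2100/18341 ≈ 0.11450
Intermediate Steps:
c(o, H) = (H + o)/(7 + o)
Q = -21/4 (Q = (-(5/(-4) + 2/(-4)))*((-1 - 5)/(7 - 5)) = (-(5*(-¼) + 2*(-¼)))*(-6/2) = (-(-5/4 - ½))*((½)*(-6)) = -1*(-7/4)*(-3) = (7/4)*(-3) = -21/4 ≈ -5.2500)
(-1863 + 1338)/(-4580 + Q) = (-1863 + 1338)/(-4580 - 21/4) = -525/(-18341/4) = -525*(-4/18341) = 2100/18341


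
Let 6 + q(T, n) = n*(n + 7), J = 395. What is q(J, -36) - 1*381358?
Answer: -380320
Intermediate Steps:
q(T, n) = -6 + n*(7 + n) (q(T, n) = -6 + n*(n + 7) = -6 + n*(7 + n))
q(J, -36) - 1*381358 = (-6 + (-36)² + 7*(-36)) - 1*381358 = (-6 + 1296 - 252) - 381358 = 1038 - 381358 = -380320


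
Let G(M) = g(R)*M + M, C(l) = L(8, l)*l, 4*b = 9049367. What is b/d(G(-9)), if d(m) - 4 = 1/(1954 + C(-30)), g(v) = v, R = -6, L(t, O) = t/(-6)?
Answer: 9022218899/15954 ≈ 5.6551e+5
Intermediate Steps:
L(t, O) = -t/6 (L(t, O) = t*(-1/6) = -t/6)
b = 9049367/4 (b = (1/4)*9049367 = 9049367/4 ≈ 2.2623e+6)
C(l) = -4*l/3 (C(l) = (-1/6*8)*l = -4*l/3)
G(M) = -5*M (G(M) = -6*M + M = -5*M)
d(m) = 7977/1994 (d(m) = 4 + 1/(1954 - 4/3*(-30)) = 4 + 1/(1954 + 40) = 4 + 1/1994 = 7977/1994)
b/d(G(-9)) = 9049367/(4*(7977/1994)) = (9049367/4)*(1994/7977) = 9022218899/15954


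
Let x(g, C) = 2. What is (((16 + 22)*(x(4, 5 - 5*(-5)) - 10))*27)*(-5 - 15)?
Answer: 164160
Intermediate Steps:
(((16 + 22)*(x(4, 5 - 5*(-5)) - 10))*27)*(-5 - 15) = (((16 + 22)*(2 - 10))*27)*(-5 - 15) = ((38*(-8))*27)*(-20) = -304*27*(-20) = -8208*(-20) = 164160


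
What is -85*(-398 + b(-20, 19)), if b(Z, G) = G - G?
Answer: 33830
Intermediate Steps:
b(Z, G) = 0
-85*(-398 + b(-20, 19)) = -85*(-398 + 0) = -85*(-398) = 33830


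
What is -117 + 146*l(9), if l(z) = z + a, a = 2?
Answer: 1489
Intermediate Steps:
l(z) = 2 + z (l(z) = z + 2 = 2 + z)
-117 + 146*l(9) = -117 + 146*(2 + 9) = -117 + 146*11 = -117 + 1606 = 1489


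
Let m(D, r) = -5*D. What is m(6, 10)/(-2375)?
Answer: 6/475 ≈ 0.012632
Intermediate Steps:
m(6, 10)/(-2375) = -5*6/(-2375) = -30*(-1/2375) = 6/475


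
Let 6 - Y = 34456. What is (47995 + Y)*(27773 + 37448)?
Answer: 883418445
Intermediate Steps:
Y = -34450 (Y = 6 - 1*34456 = 6 - 34456 = -34450)
(47995 + Y)*(27773 + 37448) = (47995 - 34450)*(27773 + 37448) = 13545*65221 = 883418445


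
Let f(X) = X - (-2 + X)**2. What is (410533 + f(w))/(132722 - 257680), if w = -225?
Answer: -358779/124958 ≈ -2.8712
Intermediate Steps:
(410533 + f(w))/(132722 - 257680) = (410533 + (-225 - (-2 - 225)**2))/(132722 - 257680) = (410533 + (-225 - 1*(-227)**2))/(-124958) = (410533 + (-225 - 1*51529))*(-1/124958) = (410533 + (-225 - 51529))*(-1/124958) = (410533 - 51754)*(-1/124958) = 358779*(-1/124958) = -358779/124958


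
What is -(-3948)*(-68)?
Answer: -268464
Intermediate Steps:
-(-3948)*(-68) = -658*408 = -268464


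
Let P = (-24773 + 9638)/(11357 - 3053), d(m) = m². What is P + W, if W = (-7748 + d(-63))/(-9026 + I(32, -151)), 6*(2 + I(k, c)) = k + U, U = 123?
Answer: -209733953/149507984 ≈ -1.4028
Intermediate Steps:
I(k, c) = 37/2 + k/6 (I(k, c) = -2 + (k + 123)/6 = -2 + (123 + k)/6 = -2 + (41/2 + k/6) = 37/2 + k/6)
P = -5045/2768 (P = -15135/8304 = -15135*1/8304 = -5045/2768 ≈ -1.8226)
W = 22674/54013 (W = (-7748 + (-63)²)/(-9026 + (37/2 + (⅙)*32)) = (-7748 + 3969)/(-9026 + (37/2 + 16/3)) = -3779/(-9026 + 143/6) = -3779/(-54013/6) = -3779*(-6/54013) = 22674/54013 ≈ 0.41979)
P + W = -5045/2768 + 22674/54013 = -209733953/149507984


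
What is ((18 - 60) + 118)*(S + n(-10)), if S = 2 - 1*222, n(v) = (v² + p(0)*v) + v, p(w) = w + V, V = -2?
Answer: -8360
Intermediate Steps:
p(w) = -2 + w (p(w) = w - 2 = -2 + w)
n(v) = v² - v (n(v) = (v² + (-2 + 0)*v) + v = (v² - 2*v) + v = v² - v)
S = -220 (S = 2 - 222 = -220)
((18 - 60) + 118)*(S + n(-10)) = ((18 - 60) + 118)*(-220 - 10*(-1 - 10)) = (-42 + 118)*(-220 - 10*(-11)) = 76*(-220 + 110) = 76*(-110) = -8360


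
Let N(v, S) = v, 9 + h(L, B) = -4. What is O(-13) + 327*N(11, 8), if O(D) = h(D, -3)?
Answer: 3584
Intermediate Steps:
h(L, B) = -13 (h(L, B) = -9 - 4 = -13)
O(D) = -13
O(-13) + 327*N(11, 8) = -13 + 327*11 = -13 + 3597 = 3584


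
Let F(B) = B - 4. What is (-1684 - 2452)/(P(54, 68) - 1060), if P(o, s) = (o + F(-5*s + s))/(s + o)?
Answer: 252296/64771 ≈ 3.8952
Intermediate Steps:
F(B) = -4 + B
P(o, s) = (-4 + o - 4*s)/(o + s) (P(o, s) = (o + (-4 + (-5*s + s)))/(s + o) = (o + (-4 - 4*s))/(o + s) = (-4 + o - 4*s)/(o + s))
(-1684 - 2452)/(P(54, 68) - 1060) = (-1684 - 2452)/((-4 + 54 - 4*68)/(54 + 68) - 1060) = -4136/((-4 + 54 - 272)/122 - 1060) = -4136/((1/122)*(-222) - 1060) = -4136/(-111/61 - 1060) = -4136/(-64771/61) = -4136*(-61/64771) = 252296/64771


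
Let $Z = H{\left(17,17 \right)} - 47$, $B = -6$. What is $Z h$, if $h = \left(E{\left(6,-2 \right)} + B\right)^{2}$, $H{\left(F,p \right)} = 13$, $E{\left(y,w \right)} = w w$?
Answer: $-136$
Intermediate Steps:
$E{\left(y,w \right)} = w^{2}$
$h = 4$ ($h = \left(\left(-2\right)^{2} - 6\right)^{2} = \left(4 - 6\right)^{2} = \left(-2\right)^{2} = 4$)
$Z = -34$ ($Z = 13 - 47 = -34$)
$Z h = \left(-34\right) 4 = -136$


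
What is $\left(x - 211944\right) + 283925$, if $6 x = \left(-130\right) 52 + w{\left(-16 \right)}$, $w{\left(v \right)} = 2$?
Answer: $\frac{212564}{3} \approx 70855.0$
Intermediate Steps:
$x = - \frac{3379}{3}$ ($x = \frac{\left(-130\right) 52 + 2}{6} = \frac{-6760 + 2}{6} = \frac{1}{6} \left(-6758\right) = - \frac{3379}{3} \approx -1126.3$)
$\left(x - 211944\right) + 283925 = \left(- \frac{3379}{3} - 211944\right) + 283925 = - \frac{639211}{3} + 283925 = \frac{212564}{3}$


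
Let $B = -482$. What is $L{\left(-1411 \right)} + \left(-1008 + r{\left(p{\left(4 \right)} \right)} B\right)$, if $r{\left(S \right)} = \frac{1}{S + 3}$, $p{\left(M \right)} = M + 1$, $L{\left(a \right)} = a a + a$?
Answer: $\frac{7953767}{4} \approx 1.9884 \cdot 10^{6}$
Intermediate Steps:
$L{\left(a \right)} = a + a^{2}$ ($L{\left(a \right)} = a^{2} + a = a + a^{2}$)
$p{\left(M \right)} = 1 + M$
$r{\left(S \right)} = \frac{1}{3 + S}$
$L{\left(-1411 \right)} + \left(-1008 + r{\left(p{\left(4 \right)} \right)} B\right) = - 1411 \left(1 - 1411\right) - \left(1008 - \frac{1}{3 + \left(1 + 4\right)} \left(-482\right)\right) = \left(-1411\right) \left(-1410\right) - \left(1008 - \frac{1}{3 + 5} \left(-482\right)\right) = 1989510 - \left(1008 - \frac{1}{8} \left(-482\right)\right) = 1989510 + \left(-1008 + \frac{1}{8} \left(-482\right)\right) = 1989510 - \frac{4273}{4} = \frac{7953767}{4}$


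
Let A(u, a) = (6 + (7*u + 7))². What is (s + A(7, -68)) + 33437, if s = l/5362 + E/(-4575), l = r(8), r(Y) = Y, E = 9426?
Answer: 152415882923/4088525 ≈ 37279.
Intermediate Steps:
A(u, a) = (13 + 7*u)² (A(u, a) = (6 + (7 + 7*u))² = (13 + 7*u)²)
l = 8
s = -8417602/4088525 (s = 8/5362 + 9426/(-4575) = 8*(1/5362) + 9426*(-1/4575) = 4/2681 - 3142/1525 = -8417602/4088525 ≈ -2.0588)
(s + A(7, -68)) + 33437 = (-8417602/4088525 + (13 + 7*7)²) + 33437 = (-8417602/4088525 + (13 + 49)²) + 33437 = (-8417602/4088525 + 62²) + 33437 = (-8417602/4088525 + 3844) + 33437 = 15707872498/4088525 + 33437 = 152415882923/4088525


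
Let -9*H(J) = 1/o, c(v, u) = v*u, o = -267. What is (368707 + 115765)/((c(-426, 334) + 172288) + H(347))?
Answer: 1164186216/72099613 ≈ 16.147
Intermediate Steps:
c(v, u) = u*v
H(J) = 1/2403 (H(J) = -⅑/(-267) = -⅑*(-1/267) = 1/2403)
(368707 + 115765)/((c(-426, 334) + 172288) + H(347)) = (368707 + 115765)/((334*(-426) + 172288) + 1/2403) = 484472/((-142284 + 172288) + 1/2403) = 484472/(30004 + 1/2403) = 484472/(72099613/2403) = 484472*(2403/72099613) = 1164186216/72099613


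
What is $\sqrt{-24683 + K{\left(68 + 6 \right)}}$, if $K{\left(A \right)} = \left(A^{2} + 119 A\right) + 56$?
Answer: $i \sqrt{10345} \approx 101.71 i$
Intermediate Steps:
$K{\left(A \right)} = 56 + A^{2} + 119 A$
$\sqrt{-24683 + K{\left(68 + 6 \right)}} = \sqrt{-24683 + \left(56 + \left(68 + 6\right)^{2} + 119 \left(68 + 6\right)\right)} = \sqrt{-24683 + \left(56 + 74^{2} + 119 \cdot 74\right)} = \sqrt{-24683 + \left(56 + 5476 + 8806\right)} = \sqrt{-24683 + 14338} = \sqrt{-10345} = i \sqrt{10345}$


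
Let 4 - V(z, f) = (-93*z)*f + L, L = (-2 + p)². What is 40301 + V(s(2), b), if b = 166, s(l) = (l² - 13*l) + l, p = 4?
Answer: -268459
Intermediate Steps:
s(l) = l² - 12*l
L = 4 (L = (-2 + 4)² = 2² = 4)
V(z, f) = 93*f*z (V(z, f) = 4 - ((-93*z)*f + 4) = 4 - (-93*f*z + 4) = 4 - (4 - 93*f*z) = 4 + (-4 + 93*f*z) = 93*f*z)
40301 + V(s(2), b) = 40301 + 93*166*(2*(-12 + 2)) = 40301 + 93*166*(2*(-10)) = 40301 + 93*166*(-20) = 40301 - 308760 = -268459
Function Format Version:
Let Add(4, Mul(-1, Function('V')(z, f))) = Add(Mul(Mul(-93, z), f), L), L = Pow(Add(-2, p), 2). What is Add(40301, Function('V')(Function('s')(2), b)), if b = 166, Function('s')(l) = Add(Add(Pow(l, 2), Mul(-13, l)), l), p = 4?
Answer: -268459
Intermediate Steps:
Function('s')(l) = Add(Pow(l, 2), Mul(-12, l))
L = 4 (L = Pow(Add(-2, 4), 2) = Pow(2, 2) = 4)
Function('V')(z, f) = Mul(93, f, z) (Function('V')(z, f) = Add(4, Mul(-1, Add(Mul(Mul(-93, z), f), 4))) = Add(4, Mul(-1, Add(Mul(-93, f, z), 4))) = Add(4, Mul(-1, Add(4, Mul(-93, f, z)))) = Add(4, Add(-4, Mul(93, f, z))) = Mul(93, f, z))
Add(40301, Function('V')(Function('s')(2), b)) = Add(40301, Mul(93, 166, Mul(2, Add(-12, 2)))) = Add(40301, Mul(93, 166, Mul(2, -10))) = Add(40301, Mul(93, 166, -20)) = Add(40301, -308760) = -268459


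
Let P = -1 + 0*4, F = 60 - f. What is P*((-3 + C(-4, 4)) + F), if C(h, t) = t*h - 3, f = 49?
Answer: 11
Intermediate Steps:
C(h, t) = -3 + h*t (C(h, t) = h*t - 3 = -3 + h*t)
F = 11 (F = 60 - 1*49 = 60 - 49 = 11)
P = -1 (P = -1 + 0 = -1)
P*((-3 + C(-4, 4)) + F) = -((-3 + (-3 - 4*4)) + 11) = -((-3 + (-3 - 16)) + 11) = -((-3 - 19) + 11) = -(-22 + 11) = -1*(-11) = 11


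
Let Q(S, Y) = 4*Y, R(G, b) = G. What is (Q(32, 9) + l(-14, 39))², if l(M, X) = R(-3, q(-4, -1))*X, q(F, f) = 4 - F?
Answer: 6561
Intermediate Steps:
l(M, X) = -3*X
(Q(32, 9) + l(-14, 39))² = (4*9 - 3*39)² = (36 - 117)² = (-81)² = 6561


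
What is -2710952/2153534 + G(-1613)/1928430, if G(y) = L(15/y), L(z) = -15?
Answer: -174263782279/138431319054 ≈ -1.2588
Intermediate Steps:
G(y) = -15
-2710952/2153534 + G(-1613)/1928430 = -2710952/2153534 - 15/1928430 = -2710952*1/2153534 - 15*1/1928430 = -1355476/1076767 - 1/128562 = -174263782279/138431319054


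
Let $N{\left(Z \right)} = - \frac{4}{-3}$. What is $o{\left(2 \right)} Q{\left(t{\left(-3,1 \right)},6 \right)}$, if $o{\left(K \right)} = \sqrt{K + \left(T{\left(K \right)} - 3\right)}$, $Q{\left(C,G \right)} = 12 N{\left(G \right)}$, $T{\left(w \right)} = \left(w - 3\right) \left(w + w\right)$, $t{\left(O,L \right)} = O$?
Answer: $16 i \sqrt{5} \approx 35.777 i$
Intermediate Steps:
$N{\left(Z \right)} = \frac{4}{3}$ ($N{\left(Z \right)} = \left(-4\right) \left(- \frac{1}{3}\right) = \frac{4}{3}$)
$T{\left(w \right)} = 2 w \left(-3 + w\right)$ ($T{\left(w \right)} = \left(-3 + w\right) 2 w = 2 w \left(-3 + w\right)$)
$Q{\left(C,G \right)} = 16$ ($Q{\left(C,G \right)} = 12 \cdot \frac{4}{3} = 16$)
$o{\left(K \right)} = \sqrt{-3 + K + 2 K \left(-3 + K\right)}$ ($o{\left(K \right)} = \sqrt{K + \left(2 K \left(-3 + K\right) - 3\right)} = \sqrt{K + \left(-3 + 2 K \left(-3 + K\right)\right)} = \sqrt{-3 + K + 2 K \left(-3 + K\right)}$)
$o{\left(2 \right)} Q{\left(t{\left(-3,1 \right)},6 \right)} = \sqrt{-3 + 2 + 2 \cdot 2 \left(-3 + 2\right)} 16 = \sqrt{-3 + 2 + 2 \cdot 2 \left(-1\right)} 16 = \sqrt{-3 + 2 - 4} \cdot 16 = \sqrt{-5} \cdot 16 = i \sqrt{5} \cdot 16 = 16 i \sqrt{5}$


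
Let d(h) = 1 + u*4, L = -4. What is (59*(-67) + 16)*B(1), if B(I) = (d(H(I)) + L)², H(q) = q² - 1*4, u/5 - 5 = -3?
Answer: -5389753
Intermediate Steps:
u = 10 (u = 25 + 5*(-3) = 25 - 15 = 10)
H(q) = -4 + q² (H(q) = q² - 4 = -4 + q²)
d(h) = 41 (d(h) = 1 + 10*4 = 1 + 40 = 41)
B(I) = 1369 (B(I) = (41 - 4)² = 37² = 1369)
(59*(-67) + 16)*B(1) = (59*(-67) + 16)*1369 = (-3953 + 16)*1369 = -3937*1369 = -5389753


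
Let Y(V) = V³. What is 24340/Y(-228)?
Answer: -6085/2963088 ≈ -0.0020536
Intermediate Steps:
24340/Y(-228) = 24340/((-228)³) = 24340/(-11852352) = 24340*(-1/11852352) = -6085/2963088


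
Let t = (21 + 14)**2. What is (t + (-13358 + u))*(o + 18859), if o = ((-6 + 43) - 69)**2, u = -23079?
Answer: -700120196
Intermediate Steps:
o = 1024 (o = (37 - 69)**2 = (-32)**2 = 1024)
t = 1225 (t = 35**2 = 1225)
(t + (-13358 + u))*(o + 18859) = (1225 + (-13358 - 23079))*(1024 + 18859) = (1225 - 36437)*19883 = -35212*19883 = -700120196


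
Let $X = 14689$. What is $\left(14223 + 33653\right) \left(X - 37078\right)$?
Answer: $-1071895764$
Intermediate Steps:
$\left(14223 + 33653\right) \left(X - 37078\right) = \left(14223 + 33653\right) \left(14689 - 37078\right) = 47876 \left(-22389\right) = -1071895764$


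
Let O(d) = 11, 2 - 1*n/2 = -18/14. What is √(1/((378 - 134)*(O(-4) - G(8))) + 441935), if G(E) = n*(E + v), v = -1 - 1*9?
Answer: 27*√1524885503/1586 ≈ 664.78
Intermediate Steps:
n = 46/7 (n = 4 - (-36)/14 = 4 - 2*(-9/7) = 4 + 18/7 = 46/7 ≈ 6.5714)
v = -10 (v = -1 - 9 = -10)
G(E) = -460/7 + 46*E/7 (G(E) = 46*(E - 10)/7 = 46*(-10 + E)/7 = -460/7 + 46*E/7)
√(1/((378 - 134)*(O(-4) - G(8))) + 441935) = √(1/((378 - 134)*(11 - (-460/7 + (46/7)*8))) + 441935) = √(1/(244*(11 - (-460/7 + 368/7))) + 441935) = √(1/(244*(11 - 1*(-92/7))) + 441935) = √(1/(244*(11 + 92/7)) + 441935) = √(1/(244*(169/7)) + 441935) = √(1/(41236/7) + 441935) = √(7/41236 + 441935) = √(18223631667/41236) = 27*√1524885503/1586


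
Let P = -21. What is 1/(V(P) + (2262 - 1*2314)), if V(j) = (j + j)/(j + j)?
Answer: -1/51 ≈ -0.019608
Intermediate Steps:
V(j) = 1 (V(j) = (2*j)/((2*j)) = (2*j)*(1/(2*j)) = 1)
1/(V(P) + (2262 - 1*2314)) = 1/(1 + (2262 - 1*2314)) = 1/(1 + (2262 - 2314)) = 1/(1 - 52) = 1/(-51) = -1/51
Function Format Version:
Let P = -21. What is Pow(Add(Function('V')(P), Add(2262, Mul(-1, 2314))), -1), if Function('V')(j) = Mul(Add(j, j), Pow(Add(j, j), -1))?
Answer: Rational(-1, 51) ≈ -0.019608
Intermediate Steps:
Function('V')(j) = 1 (Function('V')(j) = Mul(Mul(2, j), Pow(Mul(2, j), -1)) = Mul(Mul(2, j), Mul(Rational(1, 2), Pow(j, -1))) = 1)
Pow(Add(Function('V')(P), Add(2262, Mul(-1, 2314))), -1) = Pow(Add(1, Add(2262, Mul(-1, 2314))), -1) = Pow(Add(1, Add(2262, -2314)), -1) = Pow(Add(1, -52), -1) = Pow(-51, -1) = Rational(-1, 51)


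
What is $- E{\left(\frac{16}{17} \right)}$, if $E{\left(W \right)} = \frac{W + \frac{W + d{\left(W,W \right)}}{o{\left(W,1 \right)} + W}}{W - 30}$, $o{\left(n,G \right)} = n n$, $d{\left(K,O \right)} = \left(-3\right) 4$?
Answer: $- \frac{11471}{65208} \approx -0.17591$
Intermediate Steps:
$d{\left(K,O \right)} = -12$
$o{\left(n,G \right)} = n^{2}$
$E{\left(W \right)} = \frac{W + \frac{-12 + W}{W + W^{2}}}{-30 + W}$ ($E{\left(W \right)} = \frac{W + \frac{W - 12}{W^{2} + W}}{W - 30} = \frac{W + \frac{-12 + W}{W + W^{2}}}{-30 + W}$)
$- E{\left(\frac{16}{17} \right)} = - \frac{-12 + \frac{16}{17} + \left(\frac{16}{17}\right)^{2} + \left(\frac{16}{17}\right)^{3}}{\frac{16}{17} \left(-30 + \left(\frac{16}{17}\right)^{2} - 29 \cdot \frac{16}{17}\right)} = - \frac{-12 + 16 \cdot \frac{1}{17} + \left(16 \cdot \frac{1}{17}\right)^{2} + \left(16 \cdot \frac{1}{17}\right)^{3}}{16 \cdot \frac{1}{17} \left(-30 + \left(16 \cdot \frac{1}{17}\right)^{2} - 29 \cdot 16 \cdot \frac{1}{17}\right)} = - \frac{-12 + \frac{16}{17} + \left(\frac{16}{17}\right)^{2} + \left(\frac{16}{17}\right)^{3}}{\frac{16}{17} \left(-30 + \left(\frac{16}{17}\right)^{2} - \frac{464}{17}\right)} = - \frac{17 \left(-12 + \frac{16}{17} + \frac{256}{289} + \frac{4096}{4913}\right)}{16 \left(-30 + \frac{256}{289} - \frac{464}{17}\right)} = - \frac{17 \left(-45884\right)}{16 \left(- \frac{16302}{289}\right) 4913} = - \frac{17 \left(-289\right) \left(-45884\right)}{16 \cdot 16302 \cdot 4913} = \left(-1\right) \frac{11471}{65208} = - \frac{11471}{65208}$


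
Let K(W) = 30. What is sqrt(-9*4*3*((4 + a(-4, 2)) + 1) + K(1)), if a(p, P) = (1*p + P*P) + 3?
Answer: I*sqrt(834) ≈ 28.879*I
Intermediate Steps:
a(p, P) = 3 + p + P**2 (a(p, P) = (p + P**2) + 3 = 3 + p + P**2)
sqrt(-9*4*3*((4 + a(-4, 2)) + 1) + K(1)) = sqrt(-9*4*3*((4 + (3 - 4 + 2**2)) + 1) + 30) = sqrt(-108*((4 + (3 - 4 + 4)) + 1) + 30) = sqrt(-108*((4 + 3) + 1) + 30) = sqrt(-108*(7 + 1) + 30) = sqrt(-108*8 + 30) = sqrt(-9*96 + 30) = sqrt(-864 + 30) = sqrt(-834) = I*sqrt(834)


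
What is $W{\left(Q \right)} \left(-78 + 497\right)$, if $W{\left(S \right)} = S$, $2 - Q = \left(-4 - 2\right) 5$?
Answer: $13408$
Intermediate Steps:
$Q = 32$ ($Q = 2 - \left(-4 - 2\right) 5 = 2 - \left(-6\right) 5 = 2 - -30 = 2 + 30 = 32$)
$W{\left(Q \right)} \left(-78 + 497\right) = 32 \left(-78 + 497\right) = 32 \cdot 419 = 13408$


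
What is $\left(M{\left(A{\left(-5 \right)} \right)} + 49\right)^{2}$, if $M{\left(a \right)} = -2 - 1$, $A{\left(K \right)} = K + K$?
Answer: $2116$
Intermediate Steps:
$A{\left(K \right)} = 2 K$
$M{\left(a \right)} = -3$ ($M{\left(a \right)} = -2 - 1 = -3$)
$\left(M{\left(A{\left(-5 \right)} \right)} + 49\right)^{2} = \left(-3 + 49\right)^{2} = 46^{2} = 2116$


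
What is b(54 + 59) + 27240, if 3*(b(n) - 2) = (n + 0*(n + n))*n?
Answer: 94495/3 ≈ 31498.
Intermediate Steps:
b(n) = 2 + n²/3 (b(n) = 2 + ((n + 0*(n + n))*n)/3 = 2 + ((n + 0*(2*n))*n)/3 = 2 + ((n + 0)*n)/3 = 2 + (n*n)/3 = 2 + n²/3)
b(54 + 59) + 27240 = (2 + (54 + 59)²/3) + 27240 = (2 + (⅓)*113²) + 27240 = (2 + (⅓)*12769) + 27240 = (2 + 12769/3) + 27240 = 12775/3 + 27240 = 94495/3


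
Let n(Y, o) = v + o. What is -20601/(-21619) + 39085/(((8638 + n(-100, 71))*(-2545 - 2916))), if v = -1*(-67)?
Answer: 986473108721/1036106486584 ≈ 0.95210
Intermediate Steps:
v = 67
n(Y, o) = 67 + o
-20601/(-21619) + 39085/(((8638 + n(-100, 71))*(-2545 - 2916))) = -20601/(-21619) + 39085/(((8638 + (67 + 71))*(-2545 - 2916))) = -20601*(-1/21619) + 39085/(((8638 + 138)*(-5461))) = 20601/21619 + 39085/((8776*(-5461))) = 20601/21619 + 39085/(-47925736) = 20601/21619 + 39085*(-1/47925736) = 20601/21619 - 39085/47925736 = 986473108721/1036106486584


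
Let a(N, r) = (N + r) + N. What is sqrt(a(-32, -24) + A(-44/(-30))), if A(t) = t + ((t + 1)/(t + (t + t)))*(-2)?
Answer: I*sqrt(265155)/55 ≈ 9.3624*I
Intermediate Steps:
a(N, r) = r + 2*N
A(t) = t - 2*(1 + t)/(3*t) (A(t) = t + ((1 + t)/(t + 2*t))*(-2) = t + ((1 + t)/((3*t)))*(-2) = t + ((1 + t)*(1/(3*t)))*(-2) = t + ((1 + t)/(3*t))*(-2) = t - 2*(1 + t)/(3*t))
sqrt(a(-32, -24) + A(-44/(-30))) = sqrt((-24 + 2*(-32)) + (-2/3 - 44/(-30) - 2/(3*((-44/(-30)))))) = sqrt((-24 - 64) + (-2/3 - 44*(-1/30) - 2/(3*((-44*(-1/30)))))) = sqrt(-88 + (-2/3 + 22/15 - 2/(3*22/15))) = sqrt(-88 + (-2/3 + 22/15 - 2/3*15/22)) = sqrt(-88 + (-2/3 + 22/15 - 5/11)) = sqrt(-88 + 19/55) = sqrt(-4821/55) = I*sqrt(265155)/55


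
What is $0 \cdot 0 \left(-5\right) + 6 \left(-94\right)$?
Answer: $-564$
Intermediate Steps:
$0 \cdot 0 \left(-5\right) + 6 \left(-94\right) = 0 \left(-5\right) - 564 = 0 - 564 = -564$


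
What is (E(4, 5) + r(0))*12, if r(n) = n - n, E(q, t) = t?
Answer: 60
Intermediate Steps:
r(n) = 0
(E(4, 5) + r(0))*12 = (5 + 0)*12 = 5*12 = 60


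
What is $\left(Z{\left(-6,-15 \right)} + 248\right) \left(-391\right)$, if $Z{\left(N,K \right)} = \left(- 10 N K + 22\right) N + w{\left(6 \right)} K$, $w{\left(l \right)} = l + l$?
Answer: $-2086376$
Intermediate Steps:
$w{\left(l \right)} = 2 l$
$Z{\left(N,K \right)} = 12 K + N \left(22 - 10 K N\right)$ ($Z{\left(N,K \right)} = \left(- 10 N K + 22\right) N + 2 \cdot 6 K = \left(- 10 K N + 22\right) N + 12 K = \left(22 - 10 K N\right) N + 12 K = N \left(22 - 10 K N\right) + 12 K = 12 K + N \left(22 - 10 K N\right)$)
$\left(Z{\left(-6,-15 \right)} + 248\right) \left(-391\right) = \left(\left(12 \left(-15\right) + 22 \left(-6\right) - - 150 \left(-6\right)^{2}\right) + 248\right) \left(-391\right) = \left(\left(-180 - 132 - \left(-150\right) 36\right) + 248\right) \left(-391\right) = \left(\left(-180 - 132 + 5400\right) + 248\right) \left(-391\right) = \left(5088 + 248\right) \left(-391\right) = 5336 \left(-391\right) = -2086376$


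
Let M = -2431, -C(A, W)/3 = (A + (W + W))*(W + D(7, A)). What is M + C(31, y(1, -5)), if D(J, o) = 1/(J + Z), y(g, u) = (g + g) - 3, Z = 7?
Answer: -32903/14 ≈ -2350.2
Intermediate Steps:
y(g, u) = -3 + 2*g (y(g, u) = 2*g - 3 = -3 + 2*g)
D(J, o) = 1/(7 + J) (D(J, o) = 1/(J + 7) = 1/(7 + J))
C(A, W) = -3*(1/14 + W)*(A + 2*W) (C(A, W) = -3*(A + (W + W))*(W + 1/(7 + 7)) = -3*(A + 2*W)*(W + 1/14) = -3*(A + 2*W)*(1/14 + W) = -3*(1/14 + W)*(A + 2*W))
M + C(31, y(1, -5)) = -2431 + (-6*(-3 + 2*1)² - 3*(-3 + 2*1)/7 - 3/14*31 - 3*31*(-3 + 2*1)) = -2431 + (-6*(-3 + 2)² - 3*(-3 + 2)/7 - 93/14 - 3*31*(-3 + 2)) = -2431 + (-6*(-1)² - 3/7*(-1) - 93/14 - 3*31*(-1)) = -2431 + (-6*1 + 3/7 - 93/14 + 93) = -2431 + (-6 + 3/7 - 93/14 + 93) = -2431 + 1131/14 = -32903/14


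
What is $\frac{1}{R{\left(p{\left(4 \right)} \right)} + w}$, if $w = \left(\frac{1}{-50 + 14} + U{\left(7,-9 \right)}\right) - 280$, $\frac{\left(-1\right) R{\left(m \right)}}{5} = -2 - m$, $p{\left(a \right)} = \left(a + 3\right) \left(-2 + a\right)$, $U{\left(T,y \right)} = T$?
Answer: $- \frac{36}{6949} \approx -0.0051806$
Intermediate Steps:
$p{\left(a \right)} = \left(-2 + a\right) \left(3 + a\right)$ ($p{\left(a \right)} = \left(3 + a\right) \left(-2 + a\right) = \left(-2 + a\right) \left(3 + a\right)$)
$R{\left(m \right)} = 10 + 5 m$ ($R{\left(m \right)} = - 5 \left(-2 - m\right) = 10 + 5 m$)
$w = - \frac{9829}{36}$ ($w = \left(\frac{1}{-50 + 14} + 7\right) - 280 = \left(\frac{1}{-36} + 7\right) - 280 = \left(- \frac{1}{36} + 7\right) - 280 = \frac{251}{36} - 280 = - \frac{9829}{36} \approx -273.03$)
$\frac{1}{R{\left(p{\left(4 \right)} \right)} + w} = \frac{1}{\left(10 + 5 \left(-6 + 4 + 4^{2}\right)\right) - \frac{9829}{36}} = \frac{1}{\left(10 + 5 \left(-6 + 4 + 16\right)\right) - \frac{9829}{36}} = \frac{1}{\left(10 + 5 \cdot 14\right) - \frac{9829}{36}} = \frac{1}{\left(10 + 70\right) - \frac{9829}{36}} = \frac{1}{80 - \frac{9829}{36}} = \frac{1}{- \frac{6949}{36}} = - \frac{36}{6949}$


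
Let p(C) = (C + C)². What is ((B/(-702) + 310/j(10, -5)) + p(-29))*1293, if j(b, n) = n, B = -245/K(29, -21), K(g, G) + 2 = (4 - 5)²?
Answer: 998954129/234 ≈ 4.2690e+6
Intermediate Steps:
p(C) = 4*C² (p(C) = (2*C)² = 4*C²)
K(g, G) = -1 (K(g, G) = -2 + (4 - 5)² = -2 + (-1)² = -2 + 1 = -1)
B = 245 (B = -245/(-1) = -245*(-1) = 245)
((B/(-702) + 310/j(10, -5)) + p(-29))*1293 = ((245/(-702) + 310/(-5)) + 4*(-29)²)*1293 = ((245*(-1/702) + 310*(-⅕)) + 4*841)*1293 = ((-245/702 - 62) + 3364)*1293 = (-43769/702 + 3364)*1293 = (2317759/702)*1293 = 998954129/234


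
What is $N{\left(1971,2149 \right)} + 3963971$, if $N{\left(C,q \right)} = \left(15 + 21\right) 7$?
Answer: $3964223$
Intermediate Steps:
$N{\left(C,q \right)} = 252$ ($N{\left(C,q \right)} = 36 \cdot 7 = 252$)
$N{\left(1971,2149 \right)} + 3963971 = 252 + 3963971 = 3964223$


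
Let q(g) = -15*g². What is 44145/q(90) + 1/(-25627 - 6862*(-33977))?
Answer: -120322783777/331163625900 ≈ -0.36333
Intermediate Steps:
44145/q(90) + 1/(-25627 - 6862*(-33977)) = 44145/((-15*90²)) + 1/(-25627 - 6862*(-33977)) = 44145/((-15*8100)) - 1/33977/(-32489) = 44145/(-121500) - 1/32489*(-1/33977) = 44145*(-1/121500) + 1/1103878753 = -109/300 + 1/1103878753 = -120322783777/331163625900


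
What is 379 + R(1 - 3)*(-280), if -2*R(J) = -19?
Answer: -2281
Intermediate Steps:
R(J) = 19/2 (R(J) = -½*(-19) = 19/2)
379 + R(1 - 3)*(-280) = 379 + (19/2)*(-280) = 379 - 2660 = -2281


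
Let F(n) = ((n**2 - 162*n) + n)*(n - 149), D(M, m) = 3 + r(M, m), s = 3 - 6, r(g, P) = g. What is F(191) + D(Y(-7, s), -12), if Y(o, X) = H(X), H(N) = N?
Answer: 240660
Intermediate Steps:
s = -3
Y(o, X) = X
D(M, m) = 3 + M
F(n) = (-149 + n)*(n**2 - 161*n) (F(n) = (n**2 - 161*n)*(-149 + n) = (-149 + n)*(n**2 - 161*n))
F(191) + D(Y(-7, s), -12) = 191*(23989 + 191**2 - 310*191) + (3 - 3) = 191*(23989 + 36481 - 59210) + 0 = 191*1260 + 0 = 240660 + 0 = 240660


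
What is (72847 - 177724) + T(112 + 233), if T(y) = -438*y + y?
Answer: -255642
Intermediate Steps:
T(y) = -437*y
(72847 - 177724) + T(112 + 233) = (72847 - 177724) - 437*(112 + 233) = -104877 - 437*345 = -104877 - 150765 = -255642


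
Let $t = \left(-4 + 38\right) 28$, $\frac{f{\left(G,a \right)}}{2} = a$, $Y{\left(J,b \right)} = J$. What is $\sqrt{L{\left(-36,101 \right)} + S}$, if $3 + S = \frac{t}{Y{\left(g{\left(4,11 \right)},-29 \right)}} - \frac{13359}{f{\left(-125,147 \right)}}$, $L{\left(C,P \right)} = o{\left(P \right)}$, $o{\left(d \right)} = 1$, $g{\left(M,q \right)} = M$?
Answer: $\frac{15 \sqrt{166}}{14} \approx 13.804$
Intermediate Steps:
$f{\left(G,a \right)} = 2 a$
$t = 952$ ($t = 34 \cdot 28 = 952$)
$L{\left(C,P \right)} = 1$
$S = \frac{18577}{98}$ ($S = -3 + \left(\frac{952}{4} - \frac{13359}{2 \cdot 147}\right) = -3 + \left(952 \cdot \frac{1}{4} - \frac{13359}{294}\right) = -3 + \left(238 - \frac{4453}{98}\right) = -3 + \frac{18871}{98} = \frac{18577}{98} \approx 189.56$)
$\sqrt{L{\left(-36,101 \right)} + S} = \sqrt{1 + \frac{18577}{98}} = \sqrt{\frac{18675}{98}} = \frac{15 \sqrt{166}}{14}$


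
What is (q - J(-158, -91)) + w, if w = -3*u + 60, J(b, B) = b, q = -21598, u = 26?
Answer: -21458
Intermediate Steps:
w = -18 (w = -3*26 + 60 = -78 + 60 = -18)
(q - J(-158, -91)) + w = (-21598 - 1*(-158)) - 18 = (-21598 + 158) - 18 = -21440 - 18 = -21458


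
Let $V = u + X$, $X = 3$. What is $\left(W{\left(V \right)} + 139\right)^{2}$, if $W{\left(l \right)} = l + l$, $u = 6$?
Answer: $24649$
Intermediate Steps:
$V = 9$ ($V = 6 + 3 = 9$)
$W{\left(l \right)} = 2 l$
$\left(W{\left(V \right)} + 139\right)^{2} = \left(2 \cdot 9 + 139\right)^{2} = \left(18 + 139\right)^{2} = 157^{2} = 24649$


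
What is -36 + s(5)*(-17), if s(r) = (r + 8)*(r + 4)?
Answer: -2025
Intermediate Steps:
s(r) = (4 + r)*(8 + r) (s(r) = (8 + r)*(4 + r) = (4 + r)*(8 + r))
-36 + s(5)*(-17) = -36 + (32 + 5² + 12*5)*(-17) = -36 + (32 + 25 + 60)*(-17) = -36 + 117*(-17) = -36 - 1989 = -2025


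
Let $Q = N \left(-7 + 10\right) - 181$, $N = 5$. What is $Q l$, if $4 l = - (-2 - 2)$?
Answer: $-166$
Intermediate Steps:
$l = 1$ ($l = \frac{\left(-1\right) \left(-2 - 2\right)}{4} = \frac{\left(-1\right) \left(-4\right)}{4} = \frac{1}{4} \cdot 4 = 1$)
$Q = -166$ ($Q = 5 \left(-7 + 10\right) - 181 = 5 \cdot 3 - 181 = 15 - 181 = -166$)
$Q l = \left(-166\right) 1 = -166$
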